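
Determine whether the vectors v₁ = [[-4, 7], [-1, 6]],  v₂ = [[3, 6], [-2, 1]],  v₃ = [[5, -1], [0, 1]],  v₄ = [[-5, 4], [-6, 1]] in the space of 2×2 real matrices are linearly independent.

Write each element as a coordinate vector in ℝ⁴ using {E₁₁, E₁₂, E₂₁, E₂₂}.
The matrix [v₁|v₂|v₃|v₄] has determinant -1132.
A nonzero determinant means the columns are linearly independent.

linearly independent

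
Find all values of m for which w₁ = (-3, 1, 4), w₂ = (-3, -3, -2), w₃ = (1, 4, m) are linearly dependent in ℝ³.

m = 31/6

The set is linearly dependent precisely when det[w₁; w₂; w₃] = 0.
Expanding, det = 12*m - 62.
Setting this to zero gives m = 31/6.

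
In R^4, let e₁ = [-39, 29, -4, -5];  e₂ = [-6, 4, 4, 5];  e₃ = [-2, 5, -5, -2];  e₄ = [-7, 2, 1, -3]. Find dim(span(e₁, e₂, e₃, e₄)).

Form the matrix with e₁, e₂, e₃, e₄ as columns and reduce.
Exactly 3 pivots survive; hence the rank is 3.

dim = 3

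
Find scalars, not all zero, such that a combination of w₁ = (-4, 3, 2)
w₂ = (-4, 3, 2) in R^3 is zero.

Solve the homogeneous system with w₁, w₂ as columns by row-reducing the coefficient matrix.
A generator of the null space is (1, -1).

w₁ - w₂ = 0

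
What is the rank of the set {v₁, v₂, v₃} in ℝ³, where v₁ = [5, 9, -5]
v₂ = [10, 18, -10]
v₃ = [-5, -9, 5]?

Form the matrix with v₁, v₂, v₃ as columns and reduce.
The echelon form has 1 nonzero row, so the rank is 1.

1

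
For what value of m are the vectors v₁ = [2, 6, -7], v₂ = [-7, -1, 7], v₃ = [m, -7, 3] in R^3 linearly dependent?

m = 25/7

Dependence holds iff the 3×3 matrix [v₁ v₂ v₃] is singular.
The determinant works out to 35*m - 125.
Setting this to zero gives m = 25/7.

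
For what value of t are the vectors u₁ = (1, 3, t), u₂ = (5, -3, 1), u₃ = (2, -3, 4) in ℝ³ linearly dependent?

The set is linearly dependent precisely when det[u₁; u₂; u₃] = 0.
Cofactor expansion gives det = -9*t - 63.
Setting this to zero gives t = -7.

t = -7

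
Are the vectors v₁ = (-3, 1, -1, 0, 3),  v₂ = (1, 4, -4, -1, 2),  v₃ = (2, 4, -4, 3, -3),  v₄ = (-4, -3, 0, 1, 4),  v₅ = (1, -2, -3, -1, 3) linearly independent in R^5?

linearly independent

The matrix [v₁|v₂|v₃|v₄|v₅] has determinant 204.
A nonzero determinant means the columns are linearly independent.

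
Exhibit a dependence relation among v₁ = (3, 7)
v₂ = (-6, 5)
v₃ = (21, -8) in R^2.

Solve the homogeneous system with v₁, v₂, v₃ as columns by row-reducing the coefficient matrix.
A generator of the null space is (1, -3, -1).

v₁ - 3v₂ - v₃ = 0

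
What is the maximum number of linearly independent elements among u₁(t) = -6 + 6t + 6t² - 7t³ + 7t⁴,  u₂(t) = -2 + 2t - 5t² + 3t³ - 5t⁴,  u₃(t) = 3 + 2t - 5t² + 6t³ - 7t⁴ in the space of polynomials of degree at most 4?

Represent each element by its coordinate vector in ℝ⁵.
Form the matrix with u₁, u₂, u₃ as columns and reduce.
Reduction leaves 3 leading entries, giving rank 3.

3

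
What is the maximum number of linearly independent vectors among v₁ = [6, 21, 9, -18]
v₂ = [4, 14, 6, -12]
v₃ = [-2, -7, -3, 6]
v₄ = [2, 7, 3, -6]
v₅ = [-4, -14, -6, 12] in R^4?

Apply Gaussian elimination to the matrix whose rows are v₁, v₂, v₃, v₄, v₅.
Reduction leaves 1 leading entry, giving rank 1.
(With 5 elements in a 4-dimensional space the rank is at most 4.)

1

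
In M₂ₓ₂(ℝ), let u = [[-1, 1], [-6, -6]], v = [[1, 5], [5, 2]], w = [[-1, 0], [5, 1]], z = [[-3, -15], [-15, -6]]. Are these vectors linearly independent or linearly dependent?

linearly dependent

Take coordinates with respect to the standard basis {E₁₁, E₁₂, E₂₁, E₂₂}.
One vector is a scalar multiple of another, so the set is dependent.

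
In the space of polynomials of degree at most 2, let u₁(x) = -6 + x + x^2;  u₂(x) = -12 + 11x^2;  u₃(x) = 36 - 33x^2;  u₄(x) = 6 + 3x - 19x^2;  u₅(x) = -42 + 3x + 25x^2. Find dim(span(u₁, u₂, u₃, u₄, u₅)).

Pass to coordinate vectors with respect to the basis {1, x, x^2}.
Apply Gaussian elimination to the matrix whose rows are u₁, u₂, u₃, u₄, u₅.
Reduction leaves 2 leading entries, giving rank 2.
(With 5 elements in a 3-dimensional space the rank is at most 3.)

2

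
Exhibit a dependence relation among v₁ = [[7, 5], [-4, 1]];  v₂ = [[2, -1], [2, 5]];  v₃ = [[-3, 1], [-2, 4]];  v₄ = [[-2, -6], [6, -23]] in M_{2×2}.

v₁ + 2v₂ + 3v₃ + v₄ = 0

Take coordinates with respect to {E₁₁, E₁₂, E₂₁, E₂₂}.
Write the vectors as columns of a matrix and find a nonzero vector in its null space.
One solution (up to scaling) is (1, 2, 3, 1).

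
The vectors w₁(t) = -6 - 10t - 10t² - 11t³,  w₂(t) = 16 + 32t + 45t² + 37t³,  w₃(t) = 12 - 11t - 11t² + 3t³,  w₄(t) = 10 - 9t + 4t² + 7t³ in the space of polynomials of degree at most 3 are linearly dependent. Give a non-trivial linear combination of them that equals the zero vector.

Take coordinates with respect to {1, t, …, t³}.
Set up α₁w₁ + … + α₄w₄ = 0 and solve the homogeneous system.
A generator of the null space is (3, 1, 1, -1).

3w₁ + w₂ + w₃ - w₄ = 0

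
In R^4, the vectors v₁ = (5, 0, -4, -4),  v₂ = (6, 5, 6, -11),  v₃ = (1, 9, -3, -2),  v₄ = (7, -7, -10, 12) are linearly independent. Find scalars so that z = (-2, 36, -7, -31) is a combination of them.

z = 3v₁ - v₂ + 3v₃ - 2v₄

Since v₁, v₂, v₃, v₄ are independent, the coefficients expressing z are uniquely determined by a linear system.
Back-substitution yields (c₁, …, c₄) = (3, -1, 3, -2).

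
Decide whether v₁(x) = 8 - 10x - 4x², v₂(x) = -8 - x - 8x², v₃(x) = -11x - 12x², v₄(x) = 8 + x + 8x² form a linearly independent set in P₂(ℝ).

linearly dependent

Write each element as a coordinate vector in ℝ³ using {1, x, x²}.
There are 4 vectors in a 3-dimensional space, so they cannot be linearly independent.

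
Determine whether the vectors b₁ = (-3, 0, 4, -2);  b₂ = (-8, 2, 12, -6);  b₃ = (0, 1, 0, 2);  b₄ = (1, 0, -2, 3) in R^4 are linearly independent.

linearly dependent

Place the vectors as rows of a 4×4 matrix and reduce to echelon form.
The reduction yields 3 nonzero rows, so the rank is 3.
Since rank 3 < 4, the set is linearly dependent.
Indeed 2b₁ - b₂ + 2b₃ - 2b₄ = 0.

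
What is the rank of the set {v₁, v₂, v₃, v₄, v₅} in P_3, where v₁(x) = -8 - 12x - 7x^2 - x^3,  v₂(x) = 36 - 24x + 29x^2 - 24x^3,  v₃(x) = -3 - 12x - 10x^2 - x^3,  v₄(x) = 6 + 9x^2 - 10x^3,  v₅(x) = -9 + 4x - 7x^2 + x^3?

Represent each element by its coordinate vector in ℝ⁴.
Apply Gaussian elimination to the matrix whose rows are v₁, v₂, v₃, v₄, v₅.
The echelon form has 4 nonzero rows, so the rank is 4.
(With 5 elements in a 4-dimensional space the rank is at most 4.)

4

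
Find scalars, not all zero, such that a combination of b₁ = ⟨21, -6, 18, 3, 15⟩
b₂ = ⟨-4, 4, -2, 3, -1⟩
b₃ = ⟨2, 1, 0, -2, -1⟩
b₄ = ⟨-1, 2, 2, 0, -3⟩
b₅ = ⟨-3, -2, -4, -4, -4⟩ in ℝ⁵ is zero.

b₁ + 3b₂ + 3b₅ = 0

Solve the homogeneous system with b₁, b₂, b₃, b₄, b₅ as columns by row-reducing the coefficient matrix.
One solution (up to scaling) is (1, 3, 0, 0, 3).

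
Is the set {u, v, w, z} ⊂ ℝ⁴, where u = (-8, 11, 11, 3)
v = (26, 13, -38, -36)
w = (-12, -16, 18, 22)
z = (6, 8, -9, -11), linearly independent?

linearly dependent

The matrix [u|v|w|z] has determinant 0.
A zero determinant means the columns are linearly dependent.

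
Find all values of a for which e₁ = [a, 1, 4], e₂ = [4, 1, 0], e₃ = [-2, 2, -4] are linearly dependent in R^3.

The vectors are dependent exactly when the determinant of the matrix with rows e₁, e₂, e₃ vanishes.
The determinant works out to 56 - 4*a.
Solving 56 - 4*a = 0 yields a = 14.

a = 14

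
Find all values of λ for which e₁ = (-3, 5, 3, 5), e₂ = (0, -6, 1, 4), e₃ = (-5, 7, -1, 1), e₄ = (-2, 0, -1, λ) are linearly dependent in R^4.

λ = 6/7

Dependence holds iff the 4×4 matrix [e₁ e₂ e₃ e₄] is singular.
Cofactor expansion gives det = 96 - 112*λ.
Solving 96 - 112*λ = 0 yields λ = 6/7.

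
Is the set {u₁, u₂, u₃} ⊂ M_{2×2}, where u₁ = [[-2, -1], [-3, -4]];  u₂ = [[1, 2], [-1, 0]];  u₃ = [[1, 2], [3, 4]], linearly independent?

Write each element as a coordinate vector in ℝ⁴ using {E₁₁, E₁₂, E₂₁, E₂₂}.
Place the vectors as rows of a 3×4 matrix and reduce to echelon form.
The reduction yields 3 nonzero rows, so the rank is 3.
Since rank = 3 (the number of vectors), the set is linearly independent.

linearly independent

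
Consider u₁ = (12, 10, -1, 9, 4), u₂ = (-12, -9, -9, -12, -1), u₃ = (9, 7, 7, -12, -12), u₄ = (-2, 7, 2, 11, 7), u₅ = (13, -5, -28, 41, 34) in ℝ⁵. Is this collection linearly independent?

linearly dependent

Form the 5×5 matrix with these as columns; its determinant is 0.
A zero determinant means the columns are linearly dependent.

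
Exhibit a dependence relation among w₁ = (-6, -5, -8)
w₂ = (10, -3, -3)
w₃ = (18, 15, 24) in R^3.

3w₁ + w₃ = 0

Row-reduce the matrix with w₁, w₂, w₃ as columns; the null space gives the coefficients.
The free variable yields coefficients (3, 0, 1) (any nonzero multiple also works).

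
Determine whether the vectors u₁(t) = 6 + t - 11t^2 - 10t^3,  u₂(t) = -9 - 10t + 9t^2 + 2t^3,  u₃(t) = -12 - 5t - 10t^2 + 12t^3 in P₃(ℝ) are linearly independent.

linearly independent

Write each element as a coordinate vector in ℝ⁴ using {1, t, …, t^3}.
Row-reduce the matrix whose columns are u₁, u₂, u₃.
The reduction yields 3 nonzero rows, so the rank is 3.
Since rank = 3 (the number of vectors), the set is linearly independent.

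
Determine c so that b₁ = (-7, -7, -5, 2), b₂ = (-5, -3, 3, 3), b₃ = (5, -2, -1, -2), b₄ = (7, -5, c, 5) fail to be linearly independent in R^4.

The vectors are dependent exactly when the determinant of the matrix with rows b₁, b₂, b₃, b₄ vanishes.
Expanding, det = 69*c - 1863.
Solving 69*c - 1863 = 0 yields c = 27.

c = 27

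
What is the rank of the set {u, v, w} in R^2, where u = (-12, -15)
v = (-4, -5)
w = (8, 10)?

rank 1

Put the 2×3 matrix [u|v|w] into echelon form.
Reduction leaves 1 leading entry, giving rank 1.
(With 3 elements in a 2-dimensional space the rank is at most 2.)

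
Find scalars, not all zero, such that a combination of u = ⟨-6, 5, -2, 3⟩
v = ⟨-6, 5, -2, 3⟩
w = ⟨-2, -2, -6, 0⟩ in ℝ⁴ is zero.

u - v = 0

Row-reduce the matrix with u, v, w as columns; the null space gives the coefficients.
One solution (up to scaling) is (1, -1, 0).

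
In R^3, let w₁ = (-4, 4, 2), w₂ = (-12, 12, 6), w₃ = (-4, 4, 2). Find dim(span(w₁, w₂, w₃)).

dim = 1

Apply Gaussian elimination to the matrix whose rows are w₁, w₂, w₃.
Reduction leaves 1 leading entry, giving rank 1.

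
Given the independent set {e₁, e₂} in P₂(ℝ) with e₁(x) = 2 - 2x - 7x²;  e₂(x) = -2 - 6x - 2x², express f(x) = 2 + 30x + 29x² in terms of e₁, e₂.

Take coordinate vectors relative to {1, x, x²}.
Since e₁, e₂ are independent, the coefficients expressing f are uniquely determined by a linear system.
Row-reducing the augmented matrix gives the unique coefficients (a₁, a₂) = (-3, -4).

f = -3e₁ - 4e₂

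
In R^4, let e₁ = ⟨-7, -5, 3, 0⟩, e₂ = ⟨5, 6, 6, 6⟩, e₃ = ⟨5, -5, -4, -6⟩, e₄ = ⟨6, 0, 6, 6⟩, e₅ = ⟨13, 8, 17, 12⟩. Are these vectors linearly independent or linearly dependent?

linearly dependent

There are 5 vectors in a 4-dimensional space, so they cannot be linearly independent.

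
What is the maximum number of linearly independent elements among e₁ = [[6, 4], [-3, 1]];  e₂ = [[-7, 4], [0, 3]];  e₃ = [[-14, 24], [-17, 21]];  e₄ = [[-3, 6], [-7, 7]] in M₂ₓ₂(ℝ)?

3

Use coordinates relative to {E₁₁, E₁₂, E₂₁, E₂₂}.
Apply Gaussian elimination to the matrix whose rows are e₁, e₂, e₃, e₄.
Reduction leaves 3 leading entries, giving rank 3.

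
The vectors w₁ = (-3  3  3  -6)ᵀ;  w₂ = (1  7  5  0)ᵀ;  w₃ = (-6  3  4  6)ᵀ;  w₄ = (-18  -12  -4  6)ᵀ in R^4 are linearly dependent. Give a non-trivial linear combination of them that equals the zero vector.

Solve the homogeneous system with w₁, w₂, w₃, w₄ as columns by row-reducing the coefficient matrix.
A generator of the null space is (1, -3, 2, -1).

w₁ - 3w₂ + 2w₃ - w₄ = 0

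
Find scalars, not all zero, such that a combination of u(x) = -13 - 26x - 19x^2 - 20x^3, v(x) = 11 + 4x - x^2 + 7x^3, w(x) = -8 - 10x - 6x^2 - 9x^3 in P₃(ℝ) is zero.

Take coordinates with respect to {1, x, …, x^3}.
Row-reduce the matrix with u, v, w as columns; the null space gives the coefficients.
One solution (up to scaling) is (1, -1, -3).

u - v - 3w = 0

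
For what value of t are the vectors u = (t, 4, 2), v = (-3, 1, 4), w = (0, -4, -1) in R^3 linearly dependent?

t = -4/5

Place the vectors as rows of a 3×3 matrix; dependence ⇔ determinant zero.
Cofactor expansion gives det = 15*t + 12.
Solving 15*t + 12 = 0 yields t = -4/5.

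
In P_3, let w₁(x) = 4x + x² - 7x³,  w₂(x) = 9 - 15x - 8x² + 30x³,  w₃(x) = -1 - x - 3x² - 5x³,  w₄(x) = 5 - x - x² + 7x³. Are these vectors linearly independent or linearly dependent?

linearly dependent

Write each element as a coordinate vector in ℝ⁴ using {1, x, …, x³}.
The matrix [w₁|w₂|w₃|w₄] has determinant 0.
A zero determinant means the columns are linearly dependent.
Indeed 3w₁ + w₂ - w₃ - 2w₄ = 0.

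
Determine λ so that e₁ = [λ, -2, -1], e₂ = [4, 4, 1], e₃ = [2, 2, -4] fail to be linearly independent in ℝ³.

Dependence holds iff the 3×3 matrix [e₁ e₂ e₃] is singular.
Cofactor expansion gives det = -18*λ - 36.
This vanishes exactly when λ = -2.

λ = -2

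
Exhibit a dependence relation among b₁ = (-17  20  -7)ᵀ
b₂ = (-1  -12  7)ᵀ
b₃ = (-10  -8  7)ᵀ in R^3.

b₁ + 3b₂ - 2b₃ = 0

Row-reduce the matrix with b₁, b₂, b₃ as columns; the null space gives the coefficients.
The free variable yields coefficients (1, 3, -2) (any nonzero multiple also works).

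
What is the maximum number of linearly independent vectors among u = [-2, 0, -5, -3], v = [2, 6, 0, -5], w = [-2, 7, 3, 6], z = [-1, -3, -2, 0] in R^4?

Put the 4×4 matrix [u|v|w|z] into echelon form.
Exactly 4 pivots survive; hence the rank is 4.

4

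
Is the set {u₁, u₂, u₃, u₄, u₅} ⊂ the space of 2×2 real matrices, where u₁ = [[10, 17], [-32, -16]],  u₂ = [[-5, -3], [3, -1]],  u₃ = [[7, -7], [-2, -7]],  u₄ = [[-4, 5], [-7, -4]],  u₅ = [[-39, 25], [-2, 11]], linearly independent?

linearly dependent

Write each element as a coordinate vector in ℝ⁴ using {E₁₁, E₁₂, E₂₁, E₂₂}.
There are 5 vectors in a 4-dimensional space, so they cannot be linearly independent.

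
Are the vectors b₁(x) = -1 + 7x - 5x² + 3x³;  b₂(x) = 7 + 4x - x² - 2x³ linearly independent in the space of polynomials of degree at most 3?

linearly independent

Write each element as a coordinate vector in ℝ⁴ using {1, x, …, x³}.
Row-reduce the matrix whose columns are b₁, b₂.
The reduction yields 2 nonzero rows, so the rank is 2.
Since rank = 2 (the number of vectors), the set is linearly independent.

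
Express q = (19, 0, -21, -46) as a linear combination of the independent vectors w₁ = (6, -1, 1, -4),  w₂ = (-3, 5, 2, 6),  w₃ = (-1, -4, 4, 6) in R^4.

Solve the system with w₁, w₂, w₃ as columns and q as the right-hand side.
Back-substitution yields (α₁, α₂, α₃) = (1, -3, -4).

q = w₁ - 3w₂ - 4w₃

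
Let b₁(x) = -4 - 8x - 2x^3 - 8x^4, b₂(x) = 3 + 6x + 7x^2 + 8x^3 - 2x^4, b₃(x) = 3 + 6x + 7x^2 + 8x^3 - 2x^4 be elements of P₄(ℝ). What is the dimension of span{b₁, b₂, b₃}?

Pass to coordinate vectors with respect to the basis {1, x, …, x^4}.
Apply Gaussian elimination to the matrix whose rows are b₁, b₂, b₃.
Reduction leaves 2 leading entries, giving rank 2.

2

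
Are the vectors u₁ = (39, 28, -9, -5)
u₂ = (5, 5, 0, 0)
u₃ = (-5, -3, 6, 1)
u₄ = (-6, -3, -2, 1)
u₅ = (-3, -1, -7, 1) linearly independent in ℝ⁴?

linearly dependent

There are 5 vectors in a 4-dimensional space, so they cannot be linearly independent.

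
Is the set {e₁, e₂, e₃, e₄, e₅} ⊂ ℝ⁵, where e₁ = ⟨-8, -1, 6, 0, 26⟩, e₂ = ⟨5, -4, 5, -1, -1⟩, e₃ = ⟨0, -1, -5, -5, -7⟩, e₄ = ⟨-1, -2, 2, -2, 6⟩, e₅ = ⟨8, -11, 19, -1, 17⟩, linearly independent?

linearly dependent

Place the vectors as rows of a 5×5 matrix and reduce to echelon form.
The reduction yields 3 nonzero rows, so the rank is 3.
Since rank 3 < 5, the set is linearly dependent.
Indeed e₁ + e₂ + e₃ - 3e₄ = 0.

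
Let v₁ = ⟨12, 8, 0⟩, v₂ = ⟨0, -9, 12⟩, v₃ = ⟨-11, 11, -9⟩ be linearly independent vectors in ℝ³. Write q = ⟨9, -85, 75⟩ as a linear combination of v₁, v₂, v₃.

Since v₁, v₂, v₃ are independent, the coefficients expressing q are uniquely determined by a linear system.
Back-substitution yields (α₁, α₂, α₃) = (-2, 4, -3).

q = -2v₁ + 4v₂ - 3v₃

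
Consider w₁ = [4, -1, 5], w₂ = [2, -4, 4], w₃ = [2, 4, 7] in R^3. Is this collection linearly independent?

linearly independent

Row-reduce the matrix whose columns are w₁, w₂, w₃.
The reduction yields 3 nonzero rows, so the rank is 3.
Since rank = 3 (the number of vectors), the set is linearly independent.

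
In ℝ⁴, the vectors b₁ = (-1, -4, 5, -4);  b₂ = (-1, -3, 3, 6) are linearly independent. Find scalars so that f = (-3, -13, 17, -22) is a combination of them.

Solve the system with b₁, b₂ as columns and f as the right-hand side.
Row-reducing the augmented matrix gives the unique coefficients (a₁, a₂) = (4, -1).

f = 4b₁ - b₂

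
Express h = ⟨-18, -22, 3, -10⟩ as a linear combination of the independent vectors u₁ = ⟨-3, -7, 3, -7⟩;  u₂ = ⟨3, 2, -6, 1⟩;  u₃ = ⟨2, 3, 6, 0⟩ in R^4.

Set up the augmented matrix [u₁ | u₂ | u₃ | h] and row-reduce.
Back-substitution yields (c₁, c₂, c₃) = (1, -3, -3).

h = u₁ - 3u₂ - 3u₃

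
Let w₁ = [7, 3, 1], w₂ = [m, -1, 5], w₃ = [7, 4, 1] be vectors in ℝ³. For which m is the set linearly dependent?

The set is linearly dependent precisely when det[w₁; w₂; w₃] = 0.
Cofactor expansion gives det = m - 35.
This vanishes exactly when m = 35.

m = 35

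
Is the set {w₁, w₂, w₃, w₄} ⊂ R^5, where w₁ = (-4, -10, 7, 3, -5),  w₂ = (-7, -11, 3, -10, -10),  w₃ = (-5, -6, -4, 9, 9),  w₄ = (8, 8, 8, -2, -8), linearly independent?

Row-reduce the matrix whose columns are w₁, w₂, w₃, w₄.
The reduction yields 4 nonzero rows, so the rank is 4.
Since rank = 4 (the number of vectors), the set is linearly independent.

linearly independent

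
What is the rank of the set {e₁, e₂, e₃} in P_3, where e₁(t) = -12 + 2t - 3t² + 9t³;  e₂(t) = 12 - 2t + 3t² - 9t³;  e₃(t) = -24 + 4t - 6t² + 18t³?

rank 1

Pass to coordinate vectors with respect to the basis {1, t, …, t³}.
Row-reduce the 3×4 matrix with these as rows.
The echelon form has 1 nonzero row, so the rank is 1.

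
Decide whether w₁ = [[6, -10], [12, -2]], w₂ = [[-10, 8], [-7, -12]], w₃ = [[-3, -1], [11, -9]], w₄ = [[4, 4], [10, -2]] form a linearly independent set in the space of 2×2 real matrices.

Write each element as a coordinate vector in ℝ⁴ using {E₁₁, E₁₂, E₂₁, E₂₂}.
Place the vectors as rows of a 4×4 matrix and reduce to echelon form.
The reduction yields 4 nonzero rows, so the rank is 4.
Since rank = 4 (the number of vectors), the set is linearly independent.

linearly independent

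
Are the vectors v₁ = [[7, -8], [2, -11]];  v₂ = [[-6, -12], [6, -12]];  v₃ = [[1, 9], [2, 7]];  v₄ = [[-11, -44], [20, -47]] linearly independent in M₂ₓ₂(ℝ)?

Write each element as a coordinate vector in ℝ⁴ using {E₁₁, E₁₂, E₂₁, E₂₂}.
Row-reduce the matrix whose columns are v₁, v₂, v₃, v₄.
The reduction yields 3 nonzero rows, so the rank is 3.
Since rank 3 < 4, the set is linearly dependent.
Indeed v₁ + 3v₂ - v₄ = 0.

linearly dependent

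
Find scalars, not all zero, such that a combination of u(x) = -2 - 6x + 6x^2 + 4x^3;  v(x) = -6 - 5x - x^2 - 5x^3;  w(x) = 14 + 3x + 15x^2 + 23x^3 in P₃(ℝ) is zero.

2u - 3v - w = 0

Take coordinates with respect to {1, x, …, x^3}.
Row-reduce the matrix with u, v, w as columns; the null space gives the coefficients.
One solution (up to scaling) is (2, -3, -1).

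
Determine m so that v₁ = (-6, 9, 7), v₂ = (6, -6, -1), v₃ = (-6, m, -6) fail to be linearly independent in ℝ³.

The vectors are dependent exactly when the determinant of the matrix with rows v₁, v₂, v₃ vanishes.
The determinant works out to 36*m - 90.
Solving 36*m - 90 = 0 yields m = 5/2.

m = 5/2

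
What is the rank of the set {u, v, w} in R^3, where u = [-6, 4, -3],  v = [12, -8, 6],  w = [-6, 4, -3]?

1

Row-reduce the 3×3 matrix with these as rows.
Reduction leaves 1 leading entry, giving rank 1.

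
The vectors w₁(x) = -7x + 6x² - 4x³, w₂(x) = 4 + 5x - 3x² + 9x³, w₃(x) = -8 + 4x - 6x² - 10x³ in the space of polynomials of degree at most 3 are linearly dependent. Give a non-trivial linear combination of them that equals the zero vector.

2w₁ + 2w₂ + w₃ = 0

Take coordinates with respect to {1, x, …, x³}.
Write the vectors as columns of a matrix and find a nonzero vector in its null space.
One solution (up to scaling) is (2, 2, 1).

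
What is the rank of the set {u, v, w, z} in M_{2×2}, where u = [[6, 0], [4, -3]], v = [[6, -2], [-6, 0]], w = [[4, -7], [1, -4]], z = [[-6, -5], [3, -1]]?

4

Use coordinates relative to {E₁₁, E₁₂, E₂₁, E₂₂}.
Form the matrix with u, v, w, z as columns and reduce.
There are 4 pivot columns, so rank = 4.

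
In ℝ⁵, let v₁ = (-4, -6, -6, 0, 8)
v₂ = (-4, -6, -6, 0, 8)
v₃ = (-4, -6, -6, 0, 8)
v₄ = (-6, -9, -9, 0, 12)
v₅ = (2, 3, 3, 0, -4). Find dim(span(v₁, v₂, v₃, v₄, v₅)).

Apply Gaussian elimination to the matrix whose rows are v₁, v₂, v₃, v₄, v₅.
Exactly 1 pivot survives; hence the rank is 1.

1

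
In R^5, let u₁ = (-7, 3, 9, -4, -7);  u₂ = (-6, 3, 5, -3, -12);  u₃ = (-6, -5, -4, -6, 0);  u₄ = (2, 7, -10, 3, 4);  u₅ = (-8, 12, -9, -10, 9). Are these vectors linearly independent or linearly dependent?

Row-reduce the matrix whose columns are u₁, u₂, u₃, u₄, u₅.
The reduction yields 5 nonzero rows, so the rank is 5.
Since rank = 5 (the number of vectors), the set is linearly independent.

linearly independent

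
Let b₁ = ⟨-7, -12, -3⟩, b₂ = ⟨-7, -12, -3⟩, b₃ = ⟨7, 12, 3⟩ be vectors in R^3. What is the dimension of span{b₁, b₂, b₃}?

1

Row-reduce the 3×3 matrix with these as rows.
Reduction leaves 1 leading entry, giving rank 1.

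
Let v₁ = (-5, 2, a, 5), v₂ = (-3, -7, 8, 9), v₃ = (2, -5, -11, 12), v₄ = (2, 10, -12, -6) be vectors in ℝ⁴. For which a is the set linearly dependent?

The set is linearly dependent precisely when det[v₁; v₂; v₃; v₄] = 0.
Cofactor expansion gives det = 288*a - 1760.
This vanishes exactly when a = 55/9.

a = 55/9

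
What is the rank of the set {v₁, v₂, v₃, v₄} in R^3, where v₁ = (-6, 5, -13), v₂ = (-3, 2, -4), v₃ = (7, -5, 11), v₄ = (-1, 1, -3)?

rank 2

Row-reduce the 4×3 matrix with these as rows.
Reduction leaves 2 leading entries, giving rank 2.
(With 4 elements in a 3-dimensional space the rank is at most 3.)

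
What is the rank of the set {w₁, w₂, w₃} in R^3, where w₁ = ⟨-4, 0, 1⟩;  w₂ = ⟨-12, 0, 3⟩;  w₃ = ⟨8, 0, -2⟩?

1

Apply Gaussian elimination to the matrix whose rows are w₁, w₂, w₃.
There is 1 pivot column, so rank = 1.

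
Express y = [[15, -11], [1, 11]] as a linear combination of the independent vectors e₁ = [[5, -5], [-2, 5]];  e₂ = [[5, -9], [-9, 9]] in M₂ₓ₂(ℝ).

y = 4e₁ - e₂

Work in coordinates with respect to the standard basis {E₁₁, E₁₂, E₂₁, E₂₂}.
Since e₁, e₂ are independent, the coefficients expressing y are uniquely determined by a linear system.
The system has the unique solution (a₁, a₂) = (4, -1).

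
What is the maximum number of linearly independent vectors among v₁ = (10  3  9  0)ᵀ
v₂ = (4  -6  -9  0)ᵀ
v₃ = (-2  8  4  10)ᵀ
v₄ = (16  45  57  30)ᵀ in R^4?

3

Row-reduce the 4×4 matrix with these as rows.
There are 3 pivot columns, so rank = 3.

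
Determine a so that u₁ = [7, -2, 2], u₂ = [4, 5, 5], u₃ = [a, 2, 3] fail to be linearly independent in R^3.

The set is linearly dependent precisely when det[u₁; u₂; u₃] = 0.
The determinant works out to 75 - 20*a.
Setting this to zero gives a = 15/4.

a = 15/4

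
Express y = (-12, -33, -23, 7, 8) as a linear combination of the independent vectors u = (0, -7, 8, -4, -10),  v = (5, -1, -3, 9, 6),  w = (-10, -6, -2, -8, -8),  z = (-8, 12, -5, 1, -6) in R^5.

y = -u + 4v + 4w - z

Write y = α₁u + … + α₄z and equate components.
Back-substitution yields (α₁, …, α₄) = (-1, 4, 4, -1).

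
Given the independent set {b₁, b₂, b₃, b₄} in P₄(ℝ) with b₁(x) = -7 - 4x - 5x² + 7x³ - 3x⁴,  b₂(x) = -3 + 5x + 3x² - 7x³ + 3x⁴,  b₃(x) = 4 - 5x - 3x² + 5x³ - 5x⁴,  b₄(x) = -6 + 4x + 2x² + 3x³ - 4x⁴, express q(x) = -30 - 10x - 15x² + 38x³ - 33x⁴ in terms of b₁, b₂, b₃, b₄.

q = 3b₁ + b₂ + 3b₃ + 3b₄

Take coordinate vectors relative to {1, x, …, x⁴}.
Set up the augmented matrix [b₁ | b₂ | b₃ | b₄ | q] and row-reduce.
Back-substitution yields (c₁, …, c₄) = (3, 1, 3, 3).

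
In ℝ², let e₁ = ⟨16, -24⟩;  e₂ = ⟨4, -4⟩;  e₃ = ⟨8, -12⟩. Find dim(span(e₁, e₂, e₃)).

dim = 2

Put the 2×3 matrix [e₁|e₂|e₃] into echelon form.
Exactly 2 pivots survive; hence the rank is 2.
(With 3 elements in a 2-dimensional space the rank is at most 2.)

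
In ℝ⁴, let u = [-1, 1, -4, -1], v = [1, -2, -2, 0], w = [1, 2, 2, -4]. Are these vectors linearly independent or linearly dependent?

linearly independent

Place the vectors as rows of a 3×4 matrix and reduce to echelon form.
The reduction yields 3 nonzero rows, so the rank is 3.
Since rank = 3 (the number of vectors), the set is linearly independent.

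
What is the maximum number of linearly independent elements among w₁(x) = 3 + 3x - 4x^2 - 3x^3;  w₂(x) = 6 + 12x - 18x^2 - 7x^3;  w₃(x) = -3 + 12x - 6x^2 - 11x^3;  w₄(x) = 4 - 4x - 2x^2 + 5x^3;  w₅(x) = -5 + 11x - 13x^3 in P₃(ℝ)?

Represent each element by its coordinate vector in ℝ⁴.
Apply Gaussian elimination to the matrix whose rows are w₁, w₂, w₃, w₄, w₅.
There are 3 pivot columns, so rank = 3.
(With 5 elements in a 4-dimensional space the rank is at most 4.)

3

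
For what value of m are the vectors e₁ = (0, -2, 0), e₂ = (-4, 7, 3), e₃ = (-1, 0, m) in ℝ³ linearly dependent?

Dependence holds iff the 3×3 matrix [e₁ e₂ e₃] is singular.
Cofactor expansion gives det = 6 - 8*m.
Solving 6 - 8*m = 0 yields m = 3/4.

m = 3/4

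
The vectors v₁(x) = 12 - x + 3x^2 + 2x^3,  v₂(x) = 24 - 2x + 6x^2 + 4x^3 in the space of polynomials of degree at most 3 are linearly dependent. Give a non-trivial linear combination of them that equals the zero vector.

Take coordinates with respect to {1, x, …, x^3}.
Set up α₁v₁ + α₂v₂ = 0 and solve the homogeneous system.
One solution (up to scaling) is (2, -1).

2v₁ - v₂ = 0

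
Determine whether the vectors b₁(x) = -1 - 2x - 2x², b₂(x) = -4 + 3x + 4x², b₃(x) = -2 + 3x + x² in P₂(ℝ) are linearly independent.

linearly independent

Write each element as a coordinate vector in ℝ³ using {1, x, x²}.
Row-reduce the matrix whose columns are b₁, b₂, b₃.
The reduction yields 3 nonzero rows, so the rank is 3.
Since rank = 3 (the number of vectors), the set is linearly independent.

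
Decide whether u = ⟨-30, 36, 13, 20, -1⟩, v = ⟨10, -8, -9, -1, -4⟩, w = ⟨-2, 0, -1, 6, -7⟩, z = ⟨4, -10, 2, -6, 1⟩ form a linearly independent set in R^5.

Place the vectors as rows of a 4×5 matrix and reduce to echelon form.
The reduction yields 3 nonzero rows, so the rank is 3.
Since rank 3 < 4, the set is linearly dependent.
Indeed u + 2v - w + 2z = 0.

linearly dependent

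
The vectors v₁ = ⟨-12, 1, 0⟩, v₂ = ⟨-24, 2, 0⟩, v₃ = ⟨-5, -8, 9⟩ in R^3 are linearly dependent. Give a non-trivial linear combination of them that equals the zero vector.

2v₁ - v₂ = 0

Row-reduce the matrix with v₁, v₂, v₃ as columns; the null space gives the coefficients.
One solution (up to scaling) is (2, -1, 0).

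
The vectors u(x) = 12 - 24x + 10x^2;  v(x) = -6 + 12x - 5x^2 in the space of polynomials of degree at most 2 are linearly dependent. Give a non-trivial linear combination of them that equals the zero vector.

u + 2v = 0

Write each element as a vector in ℝ³ using {1, x, x^2}.
Write the vectors as columns of a matrix and find a nonzero vector in its null space.
A generator of the null space is (1, 2).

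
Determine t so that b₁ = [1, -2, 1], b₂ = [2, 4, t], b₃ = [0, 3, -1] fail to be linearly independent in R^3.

t = -2/3

Dependence holds iff the 3×3 matrix [b₁ b₂ b₃] is singular.
Expanding, det = -3*t - 2.
This vanishes exactly when t = -2/3.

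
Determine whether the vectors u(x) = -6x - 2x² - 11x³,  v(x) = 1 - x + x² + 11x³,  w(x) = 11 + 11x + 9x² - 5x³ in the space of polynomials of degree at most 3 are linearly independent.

linearly independent

Take coordinates with respect to the standard basis {1, x, …, x³}.
Place the vectors as rows of a 3×4 matrix and reduce to echelon form.
The reduction yields 3 nonzero rows, so the rank is 3.
Since rank = 3 (the number of vectors), the set is linearly independent.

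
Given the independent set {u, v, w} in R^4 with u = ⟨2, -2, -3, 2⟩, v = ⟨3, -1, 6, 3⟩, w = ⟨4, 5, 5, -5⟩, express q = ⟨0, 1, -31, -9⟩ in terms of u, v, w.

q = 4u - 4v + w

Set up the augmented matrix [u | v | w | q] and row-reduce.
Row-reducing the augmented matrix gives the unique coefficients (α₁, α₂, α₃) = (4, -4, 1).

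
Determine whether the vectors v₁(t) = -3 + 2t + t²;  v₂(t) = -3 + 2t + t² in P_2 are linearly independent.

Write each element as a coordinate vector in ℝ³ using {1, t, t²}.
Place the vectors as rows of a 2×3 matrix and reduce to echelon form.
The reduction yields 1 nonzero row, so the rank is 1.
Since rank 1 < 2, the set is linearly dependent.

linearly dependent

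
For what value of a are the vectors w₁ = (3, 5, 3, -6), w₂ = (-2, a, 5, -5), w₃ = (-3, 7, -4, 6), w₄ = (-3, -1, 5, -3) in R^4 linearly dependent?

The vectors are dependent exactly when the determinant of the matrix with rows w₁, w₂, w₃, w₄ vanishes.
The determinant works out to 27*a - 342.
Solving 27*a - 342 = 0 yields a = 38/3.

a = 38/3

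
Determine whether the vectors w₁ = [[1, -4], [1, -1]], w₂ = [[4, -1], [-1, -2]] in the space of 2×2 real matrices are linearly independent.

Take coordinates with respect to the standard basis {E₁₁, E₁₂, E₂₁, E₂₂}.
Row-reduce the matrix whose columns are w₁, w₂.
The reduction yields 2 nonzero rows, so the rank is 2.
Since rank = 2 (the number of vectors), the set is linearly independent.

linearly independent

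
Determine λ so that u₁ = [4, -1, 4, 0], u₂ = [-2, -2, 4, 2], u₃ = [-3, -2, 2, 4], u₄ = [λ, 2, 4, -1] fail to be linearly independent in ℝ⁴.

The set is linearly dependent precisely when det[u₁; u₂; u₃; u₄] = 0.
Cofactor expansion gives det = 168 - 4*λ.
Solving 168 - 4*λ = 0 yields λ = 42.

λ = 42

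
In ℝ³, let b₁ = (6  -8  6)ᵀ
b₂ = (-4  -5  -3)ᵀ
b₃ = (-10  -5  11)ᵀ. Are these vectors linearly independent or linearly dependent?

Form the 3×3 matrix with these as columns; its determinant is -1192.
A nonzero determinant means the columns are linearly independent.

linearly independent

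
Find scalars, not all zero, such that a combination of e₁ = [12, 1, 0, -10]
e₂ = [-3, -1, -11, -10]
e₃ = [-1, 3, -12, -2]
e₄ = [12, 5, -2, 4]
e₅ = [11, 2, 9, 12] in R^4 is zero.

e₁ - e₂ + 2e₃ - 2e₄ + e₅ = 0

Set up α₁e₁ + … + α₅e₅ = 0 and solve the homogeneous system.
One solution (up to scaling) is (1, -1, 2, -2, 1).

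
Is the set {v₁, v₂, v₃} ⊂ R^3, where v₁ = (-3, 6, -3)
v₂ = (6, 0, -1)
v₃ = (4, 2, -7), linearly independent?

Row-reduce the matrix whose columns are v₁, v₂, v₃.
The reduction yields 3 nonzero rows, so the rank is 3.
Since rank = 3 (the number of vectors), the set is linearly independent.

linearly independent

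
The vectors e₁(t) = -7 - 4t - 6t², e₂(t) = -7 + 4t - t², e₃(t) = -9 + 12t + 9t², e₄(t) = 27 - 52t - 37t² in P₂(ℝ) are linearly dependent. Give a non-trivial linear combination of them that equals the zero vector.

2e₁ - 2e₂ - 3e₃ - e₄ = 0

Take coordinates with respect to {1, t, t²}.
Solve the homogeneous system with e₁, e₂, e₃, e₄ as columns by row-reducing the coefficient matrix.
One solution (up to scaling) is (2, -2, -3, -1).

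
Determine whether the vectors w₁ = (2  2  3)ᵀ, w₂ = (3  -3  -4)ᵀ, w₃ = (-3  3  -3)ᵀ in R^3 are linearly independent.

The matrix [w₁|w₂|w₃] has determinant 84.
A nonzero determinant means the columns are linearly independent.

linearly independent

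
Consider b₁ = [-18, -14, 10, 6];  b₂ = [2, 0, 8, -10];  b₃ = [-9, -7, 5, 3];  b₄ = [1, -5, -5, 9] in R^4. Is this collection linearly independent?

linearly dependent

The matrix [b₁|b₂|b₃|b₄] has determinant 0.
A zero determinant means the columns are linearly dependent.
Indeed b₁ - 2b₃ = 0.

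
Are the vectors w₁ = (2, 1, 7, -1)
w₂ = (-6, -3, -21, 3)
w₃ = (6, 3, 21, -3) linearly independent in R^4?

Place the vectors as rows of a 3×4 matrix and reduce to echelon form.
The reduction yields 1 nonzero row, so the rank is 1.
Since rank 1 < 3, the set is linearly dependent.

linearly dependent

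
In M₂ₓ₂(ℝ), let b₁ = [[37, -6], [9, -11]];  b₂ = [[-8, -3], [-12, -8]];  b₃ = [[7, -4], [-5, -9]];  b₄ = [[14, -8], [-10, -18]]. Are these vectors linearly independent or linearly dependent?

linearly dependent

Write each element as a coordinate vector in ℝ⁴ using {E₁₁, E₁₂, E₂₁, E₂₂}.
Place the vectors as rows of a 4×4 matrix and reduce to echelon form.
The reduction yields 2 nonzero rows, so the rank is 2.
Since rank 2 < 4, the set is linearly dependent.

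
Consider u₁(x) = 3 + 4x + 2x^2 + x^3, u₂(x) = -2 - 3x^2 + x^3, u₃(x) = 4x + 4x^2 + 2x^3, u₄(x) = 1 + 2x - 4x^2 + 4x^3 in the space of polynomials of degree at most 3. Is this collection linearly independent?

linearly independent

Take coordinates with respect to the standard basis {1, x, …, x^3}.
Form the 4×4 matrix with these as columns; its determinant is 152.
A nonzero determinant means the columns are linearly independent.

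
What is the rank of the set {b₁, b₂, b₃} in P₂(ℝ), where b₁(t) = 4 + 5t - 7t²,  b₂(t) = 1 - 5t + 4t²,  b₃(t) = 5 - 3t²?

2

Use coordinates relative to {1, t, t²}.
Apply Gaussian elimination to the matrix whose rows are b₁, b₂, b₃.
There are 2 pivot columns, so rank = 2.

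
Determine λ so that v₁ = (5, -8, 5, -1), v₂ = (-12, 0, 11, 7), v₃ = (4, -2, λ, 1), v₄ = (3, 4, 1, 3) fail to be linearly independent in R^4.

λ = 3

Place the vectors as rows of a 4×4 matrix; dependence ⇔ determinant zero.
Cofactor expansion gives det = 1644 - 548*λ.
This vanishes exactly when λ = 3.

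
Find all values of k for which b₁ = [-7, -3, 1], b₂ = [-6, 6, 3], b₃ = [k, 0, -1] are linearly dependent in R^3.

The set is linearly dependent precisely when det[b₁; b₂; b₃] = 0.
Expanding, det = 60 - 15*k.
Solving 60 - 15*k = 0 yields k = 4.

k = 4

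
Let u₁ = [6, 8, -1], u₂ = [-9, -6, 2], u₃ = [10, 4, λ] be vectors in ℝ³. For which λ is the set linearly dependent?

The set is linearly dependent precisely when det[u₁; u₂; u₃] = 0.
Cofactor expansion gives det = 36*λ + 88.
Setting this to zero gives λ = -22/9.

λ = -22/9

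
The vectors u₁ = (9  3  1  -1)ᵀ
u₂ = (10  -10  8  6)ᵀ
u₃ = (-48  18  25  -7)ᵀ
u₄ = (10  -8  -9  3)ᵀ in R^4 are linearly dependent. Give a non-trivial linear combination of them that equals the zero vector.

Write the vectors as columns of a matrix and find a nonzero vector in its null space.
One solution (up to scaling) is (2, 0, 1, 3).

2u₁ + u₃ + 3u₄ = 0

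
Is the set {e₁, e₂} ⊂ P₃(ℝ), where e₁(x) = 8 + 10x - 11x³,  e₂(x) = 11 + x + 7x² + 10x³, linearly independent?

Take coordinates with respect to the standard basis {1, x, …, x³}.
Place the vectors as rows of a 2×4 matrix and reduce to echelon form.
The reduction yields 2 nonzero rows, so the rank is 2.
Since rank = 2 (the number of vectors), the set is linearly independent.

linearly independent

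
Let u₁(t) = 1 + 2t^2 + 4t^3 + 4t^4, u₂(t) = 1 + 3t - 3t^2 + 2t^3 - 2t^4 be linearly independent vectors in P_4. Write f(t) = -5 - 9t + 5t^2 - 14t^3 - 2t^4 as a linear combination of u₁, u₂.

Identify each element with its coordinate vector in ℝ⁵ via {1, t, …, t^4}.
Set up the augmented matrix [u₁ | u₂ | f] and row-reduce.
Row-reducing the augmented matrix gives the unique coefficients (a₁, a₂) = (-2, -3).

f = -2u₁ - 3u₂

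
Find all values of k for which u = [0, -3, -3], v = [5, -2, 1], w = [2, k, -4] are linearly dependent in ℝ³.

k = -26/5

Dependence holds iff the 3×3 matrix [u v w] is singular.
Expanding, det = -15*k - 78.
Setting this to zero gives k = -26/5.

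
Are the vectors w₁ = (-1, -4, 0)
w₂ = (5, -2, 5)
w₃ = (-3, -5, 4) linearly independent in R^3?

linearly independent

The matrix [w₁|w₂|w₃] has determinant 123.
A nonzero determinant means the columns are linearly independent.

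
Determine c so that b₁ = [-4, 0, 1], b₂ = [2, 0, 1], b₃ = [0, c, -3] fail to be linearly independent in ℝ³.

c = 0

The vectors are dependent exactly when the determinant of the matrix with rows b₁, b₂, b₃ vanishes.
The determinant works out to 6*c.
This vanishes exactly when c = 0.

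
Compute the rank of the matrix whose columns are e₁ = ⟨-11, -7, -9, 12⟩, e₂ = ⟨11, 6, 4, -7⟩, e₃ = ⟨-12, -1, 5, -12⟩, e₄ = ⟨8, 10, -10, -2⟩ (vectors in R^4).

Row-reduce the 4×4 matrix with these as rows.
There are 4 pivot columns, so rank = 4.

rank 4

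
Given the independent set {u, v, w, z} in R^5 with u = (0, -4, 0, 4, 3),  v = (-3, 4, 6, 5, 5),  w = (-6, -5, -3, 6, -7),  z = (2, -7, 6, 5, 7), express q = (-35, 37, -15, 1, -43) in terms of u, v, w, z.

q = -3u + 3v + 3w - 4z

Solve the system with u, v, w, z as columns and q as the right-hand side.
Back-substitution yields (α₁, …, α₄) = (-3, 3, 3, -4).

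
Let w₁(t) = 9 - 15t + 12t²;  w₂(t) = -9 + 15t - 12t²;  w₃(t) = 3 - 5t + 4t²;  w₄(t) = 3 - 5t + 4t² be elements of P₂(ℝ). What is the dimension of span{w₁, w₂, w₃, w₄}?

1

Represent each element by its coordinate vector in ℝ³.
Form the matrix with w₁, w₂, w₃, w₄ as columns and reduce.
The echelon form has 1 nonzero row, so the rank is 1.
(With 4 elements in a 3-dimensional space the rank is at most 3.)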